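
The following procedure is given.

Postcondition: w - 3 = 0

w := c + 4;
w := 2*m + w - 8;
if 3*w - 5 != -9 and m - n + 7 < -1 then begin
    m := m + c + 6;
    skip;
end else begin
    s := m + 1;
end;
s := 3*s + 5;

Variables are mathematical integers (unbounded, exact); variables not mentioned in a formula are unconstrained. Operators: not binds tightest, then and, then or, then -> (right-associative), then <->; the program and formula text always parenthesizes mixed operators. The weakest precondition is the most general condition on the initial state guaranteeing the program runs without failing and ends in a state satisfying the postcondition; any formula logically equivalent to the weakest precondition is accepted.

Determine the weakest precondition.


Working backward. After the program, the postcondition w - 3 = 0 must hold; in canonical form it is w = 3.
Before s := 3*s + 5: w = 3
Then branch requires w = 3; else branch requires w = 3.
Before the if: ((3*w != -4 and m < n - 8) -> w = 3) and ((not (3*w != -4 and m < n - 8)) -> w = 3)
Before w := 2*m + w - 8: ((6*m + 3*w != 20 and m < n - 8) -> 2*m + w = 11) and ((not (6*m + 3*w != 20 and m < n - 8)) -> 2*m + w = 11)
Before w := c + 4: ((3*c + 6*m != 8 and m < n - 8) -> c + 2*m = 7) and ((not (3*c + 6*m != 8 and m < n - 8)) -> c + 2*m = 7)
Answer: WP = ((3*c + 6*m != 8 and m < n - 8) -> c + 2*m = 7) and ((not (3*c + 6*m != 8 and m < n - 8)) -> c + 2*m = 7)


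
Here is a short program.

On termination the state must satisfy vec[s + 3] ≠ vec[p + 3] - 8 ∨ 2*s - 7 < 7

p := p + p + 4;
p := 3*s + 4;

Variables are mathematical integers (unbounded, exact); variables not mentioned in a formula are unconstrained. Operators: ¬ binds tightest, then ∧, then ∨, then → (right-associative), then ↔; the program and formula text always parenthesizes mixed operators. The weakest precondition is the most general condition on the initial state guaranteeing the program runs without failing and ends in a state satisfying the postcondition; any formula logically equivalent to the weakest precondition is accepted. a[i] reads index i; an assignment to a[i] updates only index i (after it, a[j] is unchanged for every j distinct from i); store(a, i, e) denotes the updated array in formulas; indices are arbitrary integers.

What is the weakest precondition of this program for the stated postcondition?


Working backward. After the program, the postcondition vec[s + 3] ≠ vec[p + 3] - 8 ∨ 2*s - 7 < 7 must hold; in canonical form it is vec[s + 3] ≠ vec[p + 3] - 8 ∨ 2*s < 14.
Before p := 3*s + 4: vec[s + 3] ≠ vec[3*s + 7] - 8 ∨ 2*s < 14
Before p := p + p + 4: vec[s + 3] ≠ vec[3*s + 7] - 8 ∨ 2*s < 14
Answer: WP = vec[s + 3] ≠ vec[3*s + 7] - 8 ∨ 2*s < 14


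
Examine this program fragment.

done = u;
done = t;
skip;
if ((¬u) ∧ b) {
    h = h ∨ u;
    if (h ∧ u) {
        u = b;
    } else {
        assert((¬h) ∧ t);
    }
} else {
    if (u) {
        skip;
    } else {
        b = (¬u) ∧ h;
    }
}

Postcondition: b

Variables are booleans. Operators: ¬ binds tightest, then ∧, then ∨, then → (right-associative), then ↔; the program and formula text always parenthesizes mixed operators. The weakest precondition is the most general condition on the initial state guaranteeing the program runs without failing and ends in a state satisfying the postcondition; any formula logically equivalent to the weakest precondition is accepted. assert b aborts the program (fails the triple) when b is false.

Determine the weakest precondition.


Working backward. After the program, b must hold.
Then branch requires (((h ∨ u) ∧ u) → b) ∧ ((¬((h ∨ u) ∧ u)) → ((¬(h ∨ u)) ∧ t ∧ b)); else branch requires (u → b) ∧ ((¬u) → ((¬u) ∧ h)).
Before the if: (((¬u) ∧ b) → ((((h ∨ u) ∧ u) → b) ∧ ((¬((h ∨ u) ∧ u)) → ((¬(h ∨ u)) ∧ t ∧ b)))) ∧ ((¬((¬u) ∧ b)) → ((u → b) ∧ ((¬u) → ((¬u) ∧ h))))
Before skip: (((¬u) ∧ b) → ((((h ∨ u) ∧ u) → b) ∧ ((¬((h ∨ u) ∧ u)) → ((¬(h ∨ u)) ∧ t ∧ b)))) ∧ ((¬((¬u) ∧ b)) → ((u → b) ∧ ((¬u) → ((¬u) ∧ h))))
Before done := t: (((¬u) ∧ b) → ((((h ∨ u) ∧ u) → b) ∧ ((¬((h ∨ u) ∧ u)) → ((¬(h ∨ u)) ∧ t ∧ b)))) ∧ ((¬((¬u) ∧ b)) → ((u → b) ∧ ((¬u) → ((¬u) ∧ h))))
Before done := u: (((¬u) ∧ b) → ((((h ∨ u) ∧ u) → b) ∧ ((¬((h ∨ u) ∧ u)) → ((¬(h ∨ u)) ∧ t ∧ b)))) ∧ ((¬((¬u) ∧ b)) → ((u → b) ∧ ((¬u) → ((¬u) ∧ h))))
Answer: WP = (((¬u) ∧ b) → ((((h ∨ u) ∧ u) → b) ∧ ((¬((h ∨ u) ∧ u)) → ((¬(h ∨ u)) ∧ t ∧ b)))) ∧ ((¬((¬u) ∧ b)) → ((u → b) ∧ ((¬u) → ((¬u) ∧ h))))


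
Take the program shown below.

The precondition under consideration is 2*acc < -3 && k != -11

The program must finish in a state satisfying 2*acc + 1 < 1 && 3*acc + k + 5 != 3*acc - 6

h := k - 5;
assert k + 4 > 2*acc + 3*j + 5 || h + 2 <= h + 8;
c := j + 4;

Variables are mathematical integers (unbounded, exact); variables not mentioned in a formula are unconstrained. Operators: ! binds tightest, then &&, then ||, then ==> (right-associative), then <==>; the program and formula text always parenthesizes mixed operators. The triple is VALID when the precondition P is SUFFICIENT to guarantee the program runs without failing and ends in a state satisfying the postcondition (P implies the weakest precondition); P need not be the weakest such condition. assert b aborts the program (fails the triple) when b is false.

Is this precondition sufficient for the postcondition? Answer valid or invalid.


Working backward. After the program, the postcondition 2*acc + 1 < 1 && 3*acc + k + 5 != 3*acc - 6 must hold; in canonical form it is 2*acc < 0 && k != -11.
Before c := j + 4: 2*acc < 0 && k != -11
Before assert k + 4 > 2*acc + 3*j + 5 || h + 2 <= h + 8: 2*acc < 0 && k != -11
Before h := k - 5: 2*acc < 0 && k != -11
The weakest precondition is 2*acc < 0 && k != -11.
Check whether 2*acc < -3 && k != -11 implies it.
Every state satisfying the precondition satisfies the weakest precondition: the implication holds.
Answer: valid


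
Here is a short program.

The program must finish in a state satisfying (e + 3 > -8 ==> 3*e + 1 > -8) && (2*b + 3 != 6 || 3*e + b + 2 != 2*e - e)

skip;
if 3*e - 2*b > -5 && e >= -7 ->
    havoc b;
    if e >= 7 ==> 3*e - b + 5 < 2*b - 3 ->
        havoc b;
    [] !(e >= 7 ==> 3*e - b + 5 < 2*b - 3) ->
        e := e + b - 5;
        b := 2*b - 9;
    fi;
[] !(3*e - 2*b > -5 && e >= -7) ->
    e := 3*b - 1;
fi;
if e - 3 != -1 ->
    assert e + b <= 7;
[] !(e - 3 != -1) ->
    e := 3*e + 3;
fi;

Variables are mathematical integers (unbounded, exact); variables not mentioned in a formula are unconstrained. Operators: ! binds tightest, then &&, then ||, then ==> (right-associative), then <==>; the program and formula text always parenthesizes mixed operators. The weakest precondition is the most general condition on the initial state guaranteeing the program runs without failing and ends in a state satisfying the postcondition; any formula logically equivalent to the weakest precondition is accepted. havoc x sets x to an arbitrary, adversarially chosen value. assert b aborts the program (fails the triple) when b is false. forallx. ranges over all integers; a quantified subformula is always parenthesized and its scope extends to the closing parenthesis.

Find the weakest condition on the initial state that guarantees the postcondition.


Working backward. After the program, the postcondition (e + 3 > -8 ==> 3*e + 1 > -8) && (2*b + 3 != 6 || 3*e + b + 2 != 2*e - e) must hold; in canonical form it is (e > -11 ==> 3*e > -9) && (2*b != 3 || b + 2*e != -2).
Then branch requires b + e <= 7 && (e > -11 ==> 3*e > -9) && (2*b != 3 || b + 2*e != -2); else branch requires (3*e > -14 ==> 9*e > -18) && (2*b != 3 || b + 6*e != -8).
Before the if: (e != 2 ==> (b + e <= 7 && (e > -11 ==> 3*e > -9) && (2*b != 3 || b + 2*e != -2))) && ((!(e != 2)) ==> ((3*e > -14 ==> 9*e > -18) && (2*b != 3 || b + 6*e != -8)))
Then branch requires forall b_2. (((e >= 7 ==> 3*e < 3*b_2 - 8) ==> (forall b_1. ((e != 2 ==> (b_1 + e <= 7 && (e > -11 ==> 3*e > -9) && (2*b_1 != 3 || b_1 + 2*e != -2))) && ((!(e != 2)) ==> ((3*e > -14 ==> 9*e > -18) && (2*b_1 != 3 || b_1 + 6*e != -8)))))) && ((!(e >= 7 ==> 3*e < 3*b_2 - 8)) ==> ((b_2 + e != 7 ==> (3*b_2 + e <= 21 && (b_2 + e > -6 ==> 3*b_2 + 3*e > 6) && (4*b_2 != 21 || 4*b_2 + 2*e != 17))) && ((!(b_2 + e != 7)) ==> ((3*b_2 + 3*e > 1 ==> 9*b_2 + 9*e > 27) && (4*b_2 != 21 || 8*b_2 + 6*e != 31)))))); else branch requires (3*b != 3 ==> (4*b <= 8 && (3*b > -10 ==> 9*b > -6) && (2*b != 3 || 7*b != 0))) && ((!(3*b != 3)) ==> ((9*b > -11 ==> 27*b > -9) && (2*b != 3 || 19*b != -2))).
Before the if: ((3*e > 2*b - 5 && e >= -7) ==> (forall b_2. (((e >= 7 ==> 3*e < 3*b_2 - 8) ==> (forall b_1. ((e != 2 ==> (b_1 + e <= 7 && (e > -11 ==> 3*e > -9) && (2*b_1 != 3 || b_1 + 2*e != -2))) && ((!(e != 2)) ==> ((3*e > -14 ==> 9*e > -18) && (2*b_1 != 3 || b_1 + 6*e != -8)))))) && ((!(e >= 7 ==> 3*e < 3*b_2 - 8)) ==> ((b_2 + e != 7 ==> (3*b_2 + e <= 21 && (b_2 + e > -6 ==> 3*b_2 + 3*e > 6) && (4*b_2 != 21 || 4*b_2 + 2*e != 17))) && ((!(b_2 + e != 7)) ==> ((3*b_2 + 3*e > 1 ==> 9*b_2 + 9*e > 27) && (4*b_2 != 21 || 8*b_2 + 6*e != 31)))))))) && ((!(3*e > 2*b - 5 && e >= -7)) ==> ((3*b != 3 ==> (4*b <= 8 && (3*b > -10 ==> 9*b > -6) && (2*b != 3 || 7*b != 0))) && ((!(3*b != 3)) ==> ((9*b > -11 ==> 27*b > -9) && (2*b != 3 || 19*b != -2)))))
Before skip: ((3*e > 2*b - 5 && e >= -7) ==> (forall b_2. (((e >= 7 ==> 3*e < 3*b_2 - 8) ==> (forall b_1. ((e != 2 ==> (b_1 + e <= 7 && (e > -11 ==> 3*e > -9) && (2*b_1 != 3 || b_1 + 2*e != -2))) && ((!(e != 2)) ==> ((3*e > -14 ==> 9*e > -18) && (2*b_1 != 3 || b_1 + 6*e != -8)))))) && ((!(e >= 7 ==> 3*e < 3*b_2 - 8)) ==> ((b_2 + e != 7 ==> (3*b_2 + e <= 21 && (b_2 + e > -6 ==> 3*b_2 + 3*e > 6) && (4*b_2 != 21 || 4*b_2 + 2*e != 17))) && ((!(b_2 + e != 7)) ==> ((3*b_2 + 3*e > 1 ==> 9*b_2 + 9*e > 27) && (4*b_2 != 21 || 8*b_2 + 6*e != 31)))))))) && ((!(3*e > 2*b - 5 && e >= -7)) ==> ((3*b != 3 ==> (4*b <= 8 && (3*b > -10 ==> 9*b > -6) && (2*b != 3 || 7*b != 0))) && ((!(3*b != 3)) ==> ((9*b > -11 ==> 27*b > -9) && (2*b != 3 || 19*b != -2)))))
Answer: WP = ((3*e > 2*b - 5 && e >= -7) ==> (forall b_2. (((e >= 7 ==> 3*e < 3*b_2 - 8) ==> (forall b_1. ((e != 2 ==> (b_1 + e <= 7 && (e > -11 ==> 3*e > -9) && (2*b_1 != 3 || b_1 + 2*e != -2))) && ((!(e != 2)) ==> ((3*e > -14 ==> 9*e > -18) && (2*b_1 != 3 || b_1 + 6*e != -8)))))) && ((!(e >= 7 ==> 3*e < 3*b_2 - 8)) ==> ((b_2 + e != 7 ==> (3*b_2 + e <= 21 && (b_2 + e > -6 ==> 3*b_2 + 3*e > 6) && (4*b_2 != 21 || 4*b_2 + 2*e != 17))) && ((!(b_2 + e != 7)) ==> ((3*b_2 + 3*e > 1 ==> 9*b_2 + 9*e > 27) && (4*b_2 != 21 || 8*b_2 + 6*e != 31)))))))) && ((!(3*e > 2*b - 5 && e >= -7)) ==> ((3*b != 3 ==> (4*b <= 8 && (3*b > -10 ==> 9*b > -6) && (2*b != 3 || 7*b != 0))) && ((!(3*b != 3)) ==> ((9*b > -11 ==> 27*b > -9) && (2*b != 3 || 19*b != -2)))))


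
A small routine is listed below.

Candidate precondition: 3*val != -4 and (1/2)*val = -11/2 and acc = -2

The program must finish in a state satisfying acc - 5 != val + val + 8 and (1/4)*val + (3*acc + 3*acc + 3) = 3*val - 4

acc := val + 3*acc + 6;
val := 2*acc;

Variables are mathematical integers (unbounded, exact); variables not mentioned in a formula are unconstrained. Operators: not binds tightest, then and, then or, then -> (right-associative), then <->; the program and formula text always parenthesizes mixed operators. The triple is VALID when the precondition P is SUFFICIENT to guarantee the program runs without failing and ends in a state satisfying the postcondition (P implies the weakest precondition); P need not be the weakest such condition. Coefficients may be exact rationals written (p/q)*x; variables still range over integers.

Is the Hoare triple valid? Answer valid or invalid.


Working backward. After the program, the postcondition acc - 5 != val + val + 8 and (1/4)*val + (3*acc + 3*acc + 3) = 3*val - 4 must hold; in canonical form it is acc != 2*val + 13 and 6*acc = (11/4)*val - 7.
Before val := 2*acc: 3*acc != -13 and (1/2)*acc = -7
Before acc := val + 3*acc + 6: 9*acc + 3*val != -31 and (3/2)*acc + (1/2)*val = -10
The weakest precondition is 9*acc + 3*val != -31 and (3/2)*acc + (1/2)*val = -10.
Check whether 3*val != -4 and (1/2)*val = -11/2 and acc = -2 implies it.
Countermodel: at the initial state acc = -2, val = -11, the precondition holds but the weakest precondition fails.
Answer: invalid


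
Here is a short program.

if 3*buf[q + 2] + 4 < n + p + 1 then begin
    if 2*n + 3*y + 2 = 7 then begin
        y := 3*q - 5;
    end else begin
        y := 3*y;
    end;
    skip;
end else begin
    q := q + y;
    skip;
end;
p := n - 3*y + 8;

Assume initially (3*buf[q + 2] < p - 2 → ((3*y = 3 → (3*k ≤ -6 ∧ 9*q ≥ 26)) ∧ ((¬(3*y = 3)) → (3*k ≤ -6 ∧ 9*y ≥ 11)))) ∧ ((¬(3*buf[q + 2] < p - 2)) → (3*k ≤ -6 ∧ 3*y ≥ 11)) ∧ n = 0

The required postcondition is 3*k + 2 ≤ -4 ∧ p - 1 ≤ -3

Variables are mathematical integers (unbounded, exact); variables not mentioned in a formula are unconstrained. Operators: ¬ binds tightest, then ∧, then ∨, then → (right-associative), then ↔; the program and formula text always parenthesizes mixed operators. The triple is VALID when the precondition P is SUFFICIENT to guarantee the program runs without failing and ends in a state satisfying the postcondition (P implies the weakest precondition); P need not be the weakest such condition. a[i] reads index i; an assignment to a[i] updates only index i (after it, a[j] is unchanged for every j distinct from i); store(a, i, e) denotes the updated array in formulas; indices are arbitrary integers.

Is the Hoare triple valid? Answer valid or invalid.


Working backward. After the program, the postcondition 3*k + 2 ≤ -4 ∧ p - 1 ≤ -3 must hold; in canonical form it is 3*k ≤ -6 ∧ p ≤ -2.
Before p := n - 3*y + 8: 3*k ≤ -6 ∧ n ≤ 3*y - 10
Then branch requires (2*n + 3*y = 5 → (3*k ≤ -6 ∧ n ≤ 9*q - 25)) ∧ ((¬(2*n + 3*y = 5)) → (3*k ≤ -6 ∧ n ≤ 9*y - 10)); else branch requires 3*k ≤ -6 ∧ n ≤ 3*y - 10.
Before the if: (3*buf[q + 2] < n + p - 3 → ((2*n + 3*y = 5 → (3*k ≤ -6 ∧ n ≤ 9*q - 25)) ∧ ((¬(2*n + 3*y = 5)) → (3*k ≤ -6 ∧ n ≤ 9*y - 10)))) ∧ ((¬(3*buf[q + 2] < n + p - 3)) → (3*k ≤ -6 ∧ n ≤ 3*y - 10))
The weakest precondition is (3*buf[q + 2] < n + p - 3 → ((2*n + 3*y = 5 → (3*k ≤ -6 ∧ n ≤ 9*q - 25)) ∧ ((¬(2*n + 3*y = 5)) → (3*k ≤ -6 ∧ n ≤ 9*y - 10)))) ∧ ((¬(3*buf[q + 2] < n + p - 3)) → (3*k ≤ -6 ∧ n ≤ 3*y - 10)).
Check whether (3*buf[q + 2] < p - 2 → ((3*y = 3 → (3*k ≤ -6 ∧ 9*q ≥ 26)) ∧ ((¬(3*y = 3)) → (3*k ≤ -6 ∧ 9*y ≥ 11)))) ∧ ((¬(3*buf[q + 2] < p - 2)) → (3*k ≤ -6 ∧ 3*y ≥ 11)) ∧ n = 0 implies it.
Countermodel: at the initial state buf = {[5] = -1, elsewhere -1}, k = -2, n = 0, p = 1, q = 3, y = 1, the precondition holds but the weakest precondition fails.
Answer: invalid


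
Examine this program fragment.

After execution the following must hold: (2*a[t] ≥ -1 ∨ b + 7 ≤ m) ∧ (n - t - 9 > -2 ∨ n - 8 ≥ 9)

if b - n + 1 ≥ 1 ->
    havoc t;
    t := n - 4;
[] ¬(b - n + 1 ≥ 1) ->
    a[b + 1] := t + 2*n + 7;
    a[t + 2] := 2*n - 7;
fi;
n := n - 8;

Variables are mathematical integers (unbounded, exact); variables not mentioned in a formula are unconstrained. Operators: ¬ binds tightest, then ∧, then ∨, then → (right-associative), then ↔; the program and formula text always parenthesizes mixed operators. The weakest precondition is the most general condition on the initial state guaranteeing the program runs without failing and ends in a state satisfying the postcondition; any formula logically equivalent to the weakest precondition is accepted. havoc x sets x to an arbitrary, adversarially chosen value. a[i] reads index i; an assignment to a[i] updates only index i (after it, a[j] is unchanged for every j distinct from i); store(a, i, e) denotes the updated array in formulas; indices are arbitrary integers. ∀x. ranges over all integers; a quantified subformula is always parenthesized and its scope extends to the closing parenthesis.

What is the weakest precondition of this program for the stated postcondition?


Working backward. After the program, the postcondition (2*a[t] ≥ -1 ∨ b + 7 ≤ m) ∧ (n - t - 9 > -2 ∨ n - 8 ≥ 9) must hold; in canonical form it is (2*a[t] ≥ -1 ∨ b ≤ m - 7) ∧ (n > t + 7 ∨ n ≥ 17).
Before n := n - 8: (2*a[t] ≥ -1 ∨ b ≤ m - 7) ∧ (n > t + 15 ∨ n ≥ 25)
Then branch requires (2*a[n - 4] ≥ -1 ∨ b ≤ m - 7) ∧ n ≥ 25; else branch requires (2*store(store(a, b + 1, 2*n + t + 7), t + 2, 2*n - 7)[t] ≥ -1 ∨ b ≤ m - 7) ∧ (n > t + 15 ∨ n ≥ 25).
Before the if: (b ≥ n → ((2*a[n - 4] ≥ -1 ∨ b ≤ m - 7) ∧ n ≥ 25)) ∧ ((¬(b ≥ n)) → ((2*store(store(a, b + 1, 2*n + t + 7), t + 2, 2*n - 7)[t] ≥ -1 ∨ b ≤ m - 7) ∧ (n > t + 15 ∨ n ≥ 25)))
Answer: WP = (b ≥ n → ((2*a[n - 4] ≥ -1 ∨ b ≤ m - 7) ∧ n ≥ 25)) ∧ ((¬(b ≥ n)) → ((2*store(store(a, b + 1, 2*n + t + 7), t + 2, 2*n - 7)[t] ≥ -1 ∨ b ≤ m - 7) ∧ (n > t + 15 ∨ n ≥ 25)))


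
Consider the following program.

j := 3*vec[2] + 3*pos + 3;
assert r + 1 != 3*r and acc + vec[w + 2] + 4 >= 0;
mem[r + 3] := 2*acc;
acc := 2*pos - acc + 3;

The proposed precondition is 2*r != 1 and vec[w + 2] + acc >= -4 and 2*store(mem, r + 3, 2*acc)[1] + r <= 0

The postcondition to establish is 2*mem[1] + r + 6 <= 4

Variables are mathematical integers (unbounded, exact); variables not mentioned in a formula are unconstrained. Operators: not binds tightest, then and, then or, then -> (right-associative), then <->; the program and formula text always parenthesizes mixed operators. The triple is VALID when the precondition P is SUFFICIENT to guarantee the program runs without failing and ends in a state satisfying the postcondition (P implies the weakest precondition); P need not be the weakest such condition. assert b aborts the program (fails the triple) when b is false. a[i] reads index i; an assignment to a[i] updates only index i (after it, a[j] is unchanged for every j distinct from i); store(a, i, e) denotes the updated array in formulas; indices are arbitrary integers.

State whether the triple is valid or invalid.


Working backward. After the program, the postcondition 2*mem[1] + r + 6 <= 4 must hold; in canonical form it is 2*mem[1] + r <= -2.
Before acc := 2*pos - acc + 3: 2*mem[1] + r <= -2
Before mem[r + 3] := 2*acc: 2*store(mem, r + 3, 2*acc)[1] + r <= -2
Before assert r + 1 != 3*r and acc + vec[w + 2] + 4 >= 0: 2*r != 1 and vec[w + 2] + acc >= -4 and 2*store(mem, r + 3, 2*acc)[1] + r <= -2
Before j := 3*vec[2] + 3*pos + 3: 2*r != 1 and vec[w + 2] + acc >= -4 and 2*store(mem, r + 3, 2*acc)[1] + r <= -2
The weakest precondition is 2*r != 1 and vec[w + 2] + acc >= -4 and 2*store(mem, r + 3, 2*acc)[1] + r <= -2.
Check whether 2*r != 1 and vec[w + 2] + acc >= -4 and 2*store(mem, r + 3, 2*acc)[1] + r <= 0 implies it.
Countermodel: at the initial state acc = 15215, mem = {[-14080] = 2, [0] = 2, [1] = 7041, elsewhere 2}, r = -14083, vec = {[-14080] = -15219, [0] = -15219, [1] = -15219, elsewhere -15219}, w = -2, the precondition holds but the weakest precondition fails.
Answer: invalid


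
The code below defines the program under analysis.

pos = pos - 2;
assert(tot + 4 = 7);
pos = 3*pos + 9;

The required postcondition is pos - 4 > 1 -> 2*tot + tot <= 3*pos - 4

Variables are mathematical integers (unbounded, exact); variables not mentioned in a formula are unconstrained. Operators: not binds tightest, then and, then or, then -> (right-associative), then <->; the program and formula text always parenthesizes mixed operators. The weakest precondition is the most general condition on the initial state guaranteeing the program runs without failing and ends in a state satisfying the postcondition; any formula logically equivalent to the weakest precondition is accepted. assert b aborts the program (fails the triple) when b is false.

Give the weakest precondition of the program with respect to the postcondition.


Working backward. After the program, the postcondition pos - 4 > 1 -> 2*tot + tot <= 3*pos - 4 must hold; in canonical form it is pos > 5 -> 3*tot <= 3*pos - 4.
Before pos := 3*pos + 9: 3*pos > -4 -> 3*tot <= 9*pos + 23
Before assert tot + 4 = 7: tot = 3 and (3*pos > -4 -> 3*tot <= 9*pos + 23)
Before pos := pos - 2: tot = 3 and (3*pos > 2 -> 3*tot <= 9*pos + 5)
Answer: WP = tot = 3 and (3*pos > 2 -> 3*tot <= 9*pos + 5)


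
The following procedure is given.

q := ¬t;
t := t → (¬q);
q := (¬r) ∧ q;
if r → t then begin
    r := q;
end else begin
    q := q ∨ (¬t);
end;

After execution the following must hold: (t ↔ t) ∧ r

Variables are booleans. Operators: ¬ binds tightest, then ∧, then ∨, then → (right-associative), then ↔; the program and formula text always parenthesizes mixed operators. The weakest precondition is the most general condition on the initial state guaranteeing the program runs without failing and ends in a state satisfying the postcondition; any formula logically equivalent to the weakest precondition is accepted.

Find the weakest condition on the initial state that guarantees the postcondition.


Working backward. After the program, the postcondition (t ↔ t) ∧ r must hold; in canonical form it is r.
Then branch requires q; else branch requires r.
Before the if: ((r → t) → q) ∧ ((¬(r → t)) → r)
Before q := (¬r) ∧ q: ((r → t) → ((¬r) ∧ q)) ∧ ((¬(r → t)) → r)
Before t := t → (¬q): ((r → (t → (¬q))) → ((¬r) ∧ q)) ∧ ((¬(r → (t → (¬q)))) → r)
Before q := ¬t: (¬r) ∧ (¬t)
Answer: WP = (¬r) ∧ (¬t)


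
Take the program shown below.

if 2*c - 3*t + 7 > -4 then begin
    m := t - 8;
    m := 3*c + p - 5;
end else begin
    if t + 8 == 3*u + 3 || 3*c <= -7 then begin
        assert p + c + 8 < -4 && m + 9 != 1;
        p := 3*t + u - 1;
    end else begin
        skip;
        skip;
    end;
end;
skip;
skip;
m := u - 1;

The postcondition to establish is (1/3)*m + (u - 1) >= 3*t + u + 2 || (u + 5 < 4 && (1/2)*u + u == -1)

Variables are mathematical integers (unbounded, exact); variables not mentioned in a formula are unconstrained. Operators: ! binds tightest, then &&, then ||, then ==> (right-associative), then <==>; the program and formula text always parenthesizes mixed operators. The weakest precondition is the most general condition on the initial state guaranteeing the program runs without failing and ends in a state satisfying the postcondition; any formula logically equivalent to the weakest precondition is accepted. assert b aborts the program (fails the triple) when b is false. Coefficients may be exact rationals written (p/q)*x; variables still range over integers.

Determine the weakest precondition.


Working backward. After the program, the postcondition (1/3)*m + (u - 1) >= 3*t + u + 2 || (u + 5 < 4 && (1/2)*u + u == -1) must hold; in canonical form it is (1/3)*m >= 3*t + 3 || (u < -1 && (3/2)*u == -1).
Before m := u - 1: (1/3)*u >= 3*t + 10/3 || (u < -1 && (3/2)*u == -1)
Before skip: (1/3)*u >= 3*t + 10/3 || (u < -1 && (3/2)*u == -1)
Before skip: (1/3)*u >= 3*t + 10/3 || (u < -1 && (3/2)*u == -1)
Then branch requires (1/3)*u >= 3*t + 10/3 || (u < -1 && (3/2)*u == -1); else branch requires ((t == 3*u - 5 || 3*c <= -7) ==> (c + p < -12 && m != -8 && ((1/3)*u >= 3*t + 10/3 || (u < -1 && (3/2)*u == -1)))) && ((!(t == 3*u - 5 || 3*c <= -7)) ==> ((1/3)*u >= 3*t + 10/3 || (u < -1 && (3/2)*u == -1))).
Before the if: (2*c > 3*t - 11 ==> ((1/3)*u >= 3*t + 10/3 || (u < -1 && (3/2)*u == -1))) && ((!(2*c > 3*t - 11)) ==> (((t == 3*u - 5 || 3*c <= -7) ==> (c + p < -12 && m != -8 && ((1/3)*u >= 3*t + 10/3 || (u < -1 && (3/2)*u == -1)))) && ((!(t == 3*u - 5 || 3*c <= -7)) ==> ((1/3)*u >= 3*t + 10/3 || (u < -1 && (3/2)*u == -1)))))
Answer: WP = (2*c > 3*t - 11 ==> ((1/3)*u >= 3*t + 10/3 || (u < -1 && (3/2)*u == -1))) && ((!(2*c > 3*t - 11)) ==> (((t == 3*u - 5 || 3*c <= -7) ==> (c + p < -12 && m != -8 && ((1/3)*u >= 3*t + 10/3 || (u < -1 && (3/2)*u == -1)))) && ((!(t == 3*u - 5 || 3*c <= -7)) ==> ((1/3)*u >= 3*t + 10/3 || (u < -1 && (3/2)*u == -1)))))


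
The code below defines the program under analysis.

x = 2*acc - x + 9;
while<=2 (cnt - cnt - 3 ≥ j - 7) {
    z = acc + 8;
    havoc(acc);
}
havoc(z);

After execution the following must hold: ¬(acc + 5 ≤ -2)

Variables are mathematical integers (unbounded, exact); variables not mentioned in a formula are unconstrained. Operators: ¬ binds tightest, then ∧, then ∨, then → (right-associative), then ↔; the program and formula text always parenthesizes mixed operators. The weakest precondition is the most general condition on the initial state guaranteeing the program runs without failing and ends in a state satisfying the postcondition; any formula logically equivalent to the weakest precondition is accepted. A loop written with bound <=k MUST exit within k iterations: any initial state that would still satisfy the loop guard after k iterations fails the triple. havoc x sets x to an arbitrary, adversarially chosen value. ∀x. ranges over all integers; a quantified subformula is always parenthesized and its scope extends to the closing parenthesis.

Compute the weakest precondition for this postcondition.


Working backward. After the program, the postcondition ¬(acc + 5 ≤ -2) must hold; in canonical form it is ¬(acc ≤ -7).
Before havoc z: ¬(acc ≤ -7)
Before the loop (bound <=2), unroll the exhaustion recursion (WP_0 = exit-now case; WP_j = one more guarded iteration, up to j = 2):
  WP_0: (¬(j ≤ 4)) ∧ (¬(acc ≤ -7))
  WP_1: (j ≤ 4 → (∀acc_1. ((¬(j ≤ 4)) ∧ (¬(acc_1 ≤ -7))))) ∧ ((¬(j ≤ 4)) → (¬(acc ≤ -7)))
  WP_2: (j ≤ 4 → (∀acc_2. ((j ≤ 4 → (∀acc_1. ((¬(j ≤ 4)) ∧ (¬(acc_1 ≤ -7))))) ∧ ((¬(j ≤ 4)) → (¬(acc_2 ≤ -7)))))) ∧ ((¬(j ≤ 4)) → (¬(acc ≤ -7)))
So before the loop: (j ≤ 4 → (∀acc_2. ((j ≤ 4 → (∀acc_1. ((¬(j ≤ 4)) ∧ (¬(acc_1 ≤ -7))))) ∧ ((¬(j ≤ 4)) → (¬(acc_2 ≤ -7)))))) ∧ ((¬(j ≤ 4)) → (¬(acc ≤ -7)))
Before x := 2*acc - x + 9: (j ≤ 4 → (∀acc_2. ((j ≤ 4 → (∀acc_1. ((¬(j ≤ 4)) ∧ (¬(acc_1 ≤ -7))))) ∧ ((¬(j ≤ 4)) → (¬(acc_2 ≤ -7)))))) ∧ ((¬(j ≤ 4)) → (¬(acc ≤ -7)))
Answer: WP = (j ≤ 4 → (∀acc_2. ((j ≤ 4 → (∀acc_1. ((¬(j ≤ 4)) ∧ (¬(acc_1 ≤ -7))))) ∧ ((¬(j ≤ 4)) → (¬(acc_2 ≤ -7)))))) ∧ ((¬(j ≤ 4)) → (¬(acc ≤ -7)))


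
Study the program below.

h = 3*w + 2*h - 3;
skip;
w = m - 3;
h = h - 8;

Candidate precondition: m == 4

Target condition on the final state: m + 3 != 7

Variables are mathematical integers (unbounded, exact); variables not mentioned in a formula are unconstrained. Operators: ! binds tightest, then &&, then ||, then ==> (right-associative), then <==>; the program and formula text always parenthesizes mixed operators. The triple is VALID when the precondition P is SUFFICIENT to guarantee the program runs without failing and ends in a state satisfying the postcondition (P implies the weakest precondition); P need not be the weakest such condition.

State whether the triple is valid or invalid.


Working backward. After the program, the postcondition m + 3 != 7 must hold; in canonical form it is m != 4.
Before h := h - 8: m != 4
Before w := m - 3: m != 4
Before skip: m != 4
Before h := 3*w + 2*h - 3: m != 4
The weakest precondition is m != 4.
Check whether m == 4 implies it.
Countermodel: at the initial state m = 4, the precondition holds but the weakest precondition fails.
Answer: invalid


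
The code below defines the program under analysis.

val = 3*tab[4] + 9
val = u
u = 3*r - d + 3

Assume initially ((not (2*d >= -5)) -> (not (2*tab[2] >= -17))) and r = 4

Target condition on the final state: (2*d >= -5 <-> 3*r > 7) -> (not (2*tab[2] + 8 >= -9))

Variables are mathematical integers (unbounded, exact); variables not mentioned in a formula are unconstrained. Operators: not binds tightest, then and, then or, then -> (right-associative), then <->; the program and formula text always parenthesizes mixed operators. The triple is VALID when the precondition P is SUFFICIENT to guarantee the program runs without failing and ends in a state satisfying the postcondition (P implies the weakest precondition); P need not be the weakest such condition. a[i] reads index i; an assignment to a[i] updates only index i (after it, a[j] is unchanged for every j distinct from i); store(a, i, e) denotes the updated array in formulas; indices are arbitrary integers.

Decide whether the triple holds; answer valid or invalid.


Working backward. After the program, the postcondition (2*d >= -5 <-> 3*r > 7) -> (not (2*tab[2] + 8 >= -9)) must hold; in canonical form it is (2*d >= -5 <-> 3*r > 7) -> (not (2*tab[2] >= -17)).
Before u := 3*r - d + 3: (2*d >= -5 <-> 3*r > 7) -> (not (2*tab[2] >= -17))
Before val := u: (2*d >= -5 <-> 3*r > 7) -> (not (2*tab[2] >= -17))
Before val := 3*tab[4] + 9: (2*d >= -5 <-> 3*r > 7) -> (not (2*tab[2] >= -17))
The weakest precondition is (2*d >= -5 <-> 3*r > 7) -> (not (2*tab[2] >= -17)).
Check whether ((not (2*d >= -5)) -> (not (2*tab[2] >= -17))) and r = 4 implies it.
Countermodel: at the initial state d = -2, r = 4, tab = {[2] = -8, elsewhere -8}, the precondition holds but the weakest precondition fails.
Answer: invalid


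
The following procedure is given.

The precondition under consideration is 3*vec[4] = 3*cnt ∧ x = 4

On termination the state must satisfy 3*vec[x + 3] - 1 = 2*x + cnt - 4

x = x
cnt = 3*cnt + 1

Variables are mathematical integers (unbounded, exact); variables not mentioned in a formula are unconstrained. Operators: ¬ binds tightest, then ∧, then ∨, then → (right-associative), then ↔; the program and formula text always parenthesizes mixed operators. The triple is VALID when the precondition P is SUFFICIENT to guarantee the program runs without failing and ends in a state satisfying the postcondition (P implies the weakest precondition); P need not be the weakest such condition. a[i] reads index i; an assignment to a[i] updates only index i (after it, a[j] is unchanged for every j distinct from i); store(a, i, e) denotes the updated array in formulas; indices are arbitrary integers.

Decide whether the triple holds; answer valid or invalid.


Working backward. After the program, the postcondition 3*vec[x + 3] - 1 = 2*x + cnt - 4 must hold; in canonical form it is 3*vec[x + 3] = cnt + 2*x - 3.
Before cnt := 3*cnt + 1: 3*vec[x + 3] = 3*cnt + 2*x - 2
Before x := x: 3*vec[x + 3] = 3*cnt + 2*x - 2
The weakest precondition is 3*vec[x + 3] = 3*cnt + 2*x - 2.
Check whether 3*vec[4] = 3*cnt ∧ x = 4 implies it.
Countermodel: at the initial state cnt = 0, vec = {[4] = 0, [7] = -7040, elsewhere -7040}, x = 4, the precondition holds but the weakest precondition fails.
Answer: invalid


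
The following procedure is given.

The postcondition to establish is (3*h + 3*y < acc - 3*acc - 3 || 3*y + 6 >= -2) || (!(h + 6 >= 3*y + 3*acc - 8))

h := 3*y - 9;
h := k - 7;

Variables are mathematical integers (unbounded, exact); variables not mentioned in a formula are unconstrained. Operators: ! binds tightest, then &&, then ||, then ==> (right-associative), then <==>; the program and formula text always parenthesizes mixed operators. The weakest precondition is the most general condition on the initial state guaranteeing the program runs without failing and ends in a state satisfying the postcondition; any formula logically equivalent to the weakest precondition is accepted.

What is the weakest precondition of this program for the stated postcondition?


Working backward. After the program, the postcondition (3*h + 3*y < acc - 3*acc - 3 || 3*y + 6 >= -2) || (!(h + 6 >= 3*y + 3*acc - 8)) must hold; in canonical form it is 2*acc + 3*h + 3*y < -3 || 3*y >= -8 || (!(h >= 3*acc + 3*y - 14)).
Before h := k - 7: 2*acc + 3*k + 3*y < 18 || 3*y >= -8 || (!(k >= 3*acc + 3*y - 7))
Before h := 3*y - 9: 2*acc + 3*k + 3*y < 18 || 3*y >= -8 || (!(k >= 3*acc + 3*y - 7))
Answer: WP = 2*acc + 3*k + 3*y < 18 || 3*y >= -8 || (!(k >= 3*acc + 3*y - 7))


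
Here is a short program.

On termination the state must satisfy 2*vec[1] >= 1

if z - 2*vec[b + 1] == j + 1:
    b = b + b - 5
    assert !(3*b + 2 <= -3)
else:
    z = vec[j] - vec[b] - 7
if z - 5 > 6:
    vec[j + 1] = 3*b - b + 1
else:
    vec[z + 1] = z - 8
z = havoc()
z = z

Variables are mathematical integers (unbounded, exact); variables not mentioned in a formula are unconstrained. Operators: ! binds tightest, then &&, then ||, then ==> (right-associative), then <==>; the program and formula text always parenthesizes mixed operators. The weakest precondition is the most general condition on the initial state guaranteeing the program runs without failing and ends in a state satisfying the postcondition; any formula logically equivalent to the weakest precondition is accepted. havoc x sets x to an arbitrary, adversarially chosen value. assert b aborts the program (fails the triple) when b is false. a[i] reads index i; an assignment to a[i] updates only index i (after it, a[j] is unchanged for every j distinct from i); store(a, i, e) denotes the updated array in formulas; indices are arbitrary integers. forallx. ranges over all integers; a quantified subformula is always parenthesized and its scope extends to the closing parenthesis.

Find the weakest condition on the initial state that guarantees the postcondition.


Working backward. After the program, 2*vec[1] >= 1 must hold.
Before z := z: 2*vec[1] >= 1
Before havoc z: 2*vec[1] >= 1
Then branch requires 2*store(vec, j + 1, 2*b + 1)[1] >= 1; else branch requires 2*store(vec, z + 1, z - 8)[1] >= 1.
Before the if: (z > 11 ==> 2*store(vec, j + 1, 2*b + 1)[1] >= 1) && ((!(z > 11)) ==> 2*store(vec, z + 1, z - 8)[1] >= 1)
Then branch requires (!(6*b <= 10)) && (z > 11 ==> 2*store(vec, j + 1, 4*b - 9)[1] >= 1) && ((!(z > 11)) ==> 2*store(vec, z + 1, z - 8)[1] >= 1); else branch requires (vec[j] > vec[b] + 18 ==> 2*store(vec, j + 1, 2*b + 1)[1] >= 1) && ((!(vec[j] > vec[b] + 18)) ==> 2*store(vec, -vec[b] + vec[j] - 6, -vec[b] + vec[j] - 15)[1] >= 1).
Before the if: (z == 2*vec[b + 1] + j + 1 ==> ((!(6*b <= 10)) && (z > 11 ==> 2*store(vec, j + 1, 4*b - 9)[1] >= 1) && ((!(z > 11)) ==> 2*store(vec, z + 1, z - 8)[1] >= 1))) && ((!(z == 2*vec[b + 1] + j + 1)) ==> ((vec[j] > vec[b] + 18 ==> 2*store(vec, j + 1, 2*b + 1)[1] >= 1) && ((!(vec[j] > vec[b] + 18)) ==> 2*store(vec, -vec[b] + vec[j] - 6, -vec[b] + vec[j] - 15)[1] >= 1)))
Answer: WP = (z == 2*vec[b + 1] + j + 1 ==> ((!(6*b <= 10)) && (z > 11 ==> 2*store(vec, j + 1, 4*b - 9)[1] >= 1) && ((!(z > 11)) ==> 2*store(vec, z + 1, z - 8)[1] >= 1))) && ((!(z == 2*vec[b + 1] + j + 1)) ==> ((vec[j] > vec[b] + 18 ==> 2*store(vec, j + 1, 2*b + 1)[1] >= 1) && ((!(vec[j] > vec[b] + 18)) ==> 2*store(vec, -vec[b] + vec[j] - 6, -vec[b] + vec[j] - 15)[1] >= 1)))


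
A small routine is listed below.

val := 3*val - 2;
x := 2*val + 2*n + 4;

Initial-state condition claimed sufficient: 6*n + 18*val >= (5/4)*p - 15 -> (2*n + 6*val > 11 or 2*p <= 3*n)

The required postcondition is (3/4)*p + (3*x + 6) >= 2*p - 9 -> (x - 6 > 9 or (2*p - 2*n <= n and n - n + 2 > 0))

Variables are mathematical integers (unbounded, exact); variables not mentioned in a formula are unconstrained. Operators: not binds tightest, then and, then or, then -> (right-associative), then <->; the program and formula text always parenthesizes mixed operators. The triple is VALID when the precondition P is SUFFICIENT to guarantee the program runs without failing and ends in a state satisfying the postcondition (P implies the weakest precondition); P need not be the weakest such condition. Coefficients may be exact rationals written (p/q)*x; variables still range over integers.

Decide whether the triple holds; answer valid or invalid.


Working backward. After the program, the postcondition (3/4)*p + (3*x + 6) >= 2*p - 9 -> (x - 6 > 9 or (2*p - 2*n <= n and n - n + 2 > 0)) must hold; in canonical form it is 3*x >= (5/4)*p - 15 -> (x > 15 or 2*p <= 3*n).
Before x := 2*val + 2*n + 4: 6*n + 6*val >= (5/4)*p - 27 -> (2*n + 2*val > 11 or 2*p <= 3*n)
Before val := 3*val - 2: 6*n + 18*val >= (5/4)*p - 15 -> (2*n + 6*val > 15 or 2*p <= 3*n)
The weakest precondition is 6*n + 18*val >= (5/4)*p - 15 -> (2*n + 6*val > 15 or 2*p <= 3*n).
Check whether 6*n + 18*val >= (5/4)*p - 15 -> (2*n + 6*val > 11 or 2*p <= 3*n) implies it.
Countermodel: at the initial state n = -3, p = -4, val = 3, the precondition holds but the weakest precondition fails.
Answer: invalid


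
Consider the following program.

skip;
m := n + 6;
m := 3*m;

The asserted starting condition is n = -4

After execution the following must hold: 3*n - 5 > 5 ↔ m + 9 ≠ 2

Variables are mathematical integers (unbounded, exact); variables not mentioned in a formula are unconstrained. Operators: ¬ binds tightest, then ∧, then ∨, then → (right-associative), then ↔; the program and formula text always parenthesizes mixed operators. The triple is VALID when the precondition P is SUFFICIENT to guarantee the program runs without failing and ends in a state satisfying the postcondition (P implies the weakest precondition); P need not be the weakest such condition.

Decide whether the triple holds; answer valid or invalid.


Working backward. After the program, the postcondition 3*n - 5 > 5 ↔ m + 9 ≠ 2 must hold; in canonical form it is 3*n > 10 ↔ m ≠ -7.
Before m := 3*m: 3*n > 10 ↔ 3*m ≠ -7
Before m := n + 6: 3*n > 10 ↔ 3*n ≠ -25
Before skip: 3*n > 10 ↔ 3*n ≠ -25
The weakest precondition is 3*n > 10 ↔ 3*n ≠ -25.
Check whether n = -4 implies it.
Countermodel: at the initial state n = -4, the precondition holds but the weakest precondition fails.
Answer: invalid


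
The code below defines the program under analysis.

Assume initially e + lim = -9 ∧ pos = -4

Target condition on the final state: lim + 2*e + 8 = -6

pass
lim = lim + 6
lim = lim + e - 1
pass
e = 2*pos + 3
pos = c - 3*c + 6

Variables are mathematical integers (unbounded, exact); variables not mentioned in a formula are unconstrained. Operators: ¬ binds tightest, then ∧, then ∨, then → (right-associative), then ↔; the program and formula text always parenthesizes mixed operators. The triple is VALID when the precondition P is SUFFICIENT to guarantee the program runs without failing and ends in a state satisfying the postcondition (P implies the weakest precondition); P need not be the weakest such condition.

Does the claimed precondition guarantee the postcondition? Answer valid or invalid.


Working backward. After the program, the postcondition lim + 2*e + 8 = -6 must hold; in canonical form it is 2*e + lim = -14.
Before pos := c - 3*c + 6: 2*e + lim = -14
Before e := 2*pos + 3: lim + 4*pos = -20
Before skip: lim + 4*pos = -20
Before lim := lim + e - 1: e + lim + 4*pos = -19
Before lim := lim + 6: e + lim + 4*pos = -25
Before skip: e + lim + 4*pos = -25
The weakest precondition is e + lim + 4*pos = -25.
Check whether e + lim = -9 ∧ pos = -4 implies it.
Every state satisfying the precondition satisfies the weakest precondition: the implication holds.
Answer: valid


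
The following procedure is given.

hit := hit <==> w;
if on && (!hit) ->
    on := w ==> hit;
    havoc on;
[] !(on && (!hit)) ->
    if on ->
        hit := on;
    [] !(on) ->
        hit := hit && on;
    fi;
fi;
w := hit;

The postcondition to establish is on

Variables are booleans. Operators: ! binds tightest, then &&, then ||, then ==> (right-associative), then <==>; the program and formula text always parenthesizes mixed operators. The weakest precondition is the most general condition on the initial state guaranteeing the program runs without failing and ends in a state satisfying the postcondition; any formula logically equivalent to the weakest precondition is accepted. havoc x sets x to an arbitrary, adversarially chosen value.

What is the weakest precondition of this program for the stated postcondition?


Working backward. After the program, on must hold.
Before w := hit: on
Then branch requires false; else branch requires (!on) ==> on.
Before the if: (!(on && (!hit))) && ((!(on && (!hit))) ==> ((!on) ==> on))
Before hit := hit <==> w: (!(on && (!(hit <==> w)))) && ((!(on && (!(hit <==> w)))) ==> ((!on) ==> on))
Answer: WP = (!(on && (!(hit <==> w)))) && ((!(on && (!(hit <==> w)))) ==> ((!on) ==> on))
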